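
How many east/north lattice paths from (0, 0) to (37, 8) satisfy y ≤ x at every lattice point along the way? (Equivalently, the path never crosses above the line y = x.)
Number of paths = 170173575

By the reflection principle (André's argument), the number of monotone paths to (37, 8) with n ≤ m that never go above y = x is C(45, 37) − C(45, 38) = 215553195 − 45379620 = 170173575.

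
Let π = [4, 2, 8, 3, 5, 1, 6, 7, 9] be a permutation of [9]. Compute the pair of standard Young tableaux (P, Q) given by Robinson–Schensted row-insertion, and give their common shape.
P = [1, 3, 5, 6, 7, 9] / [2, 8] / [4];  Q = [1, 3, 5, 7, 8, 9] / [2, 4] / [6];  common shape = (6, 2, 1)

Row-insert the values π_1, π_2, … into P one at a time, bumping the leftmost entry strictly greater than the inserted value down to the next row. The recording tableau Q records, in position (i, j), the step at which that cell was added to P.
  Insert 4 (step 1): P = [4];  Q = [1]
  Insert 2 (step 2): P = [2] / [4];  Q = [1] / [2]
  Insert 8 (step 3): P = [2, 8] / [4];  Q = [1, 3] / [2]
  Insert 3 (step 4): P = [2, 3] / [4, 8];  Q = [1, 3] / [2, 4]
  Insert 5 (step 5): P = [2, 3, 5] / [4, 8];  Q = [1, 3, 5] / [2, 4]
  Insert 1 (step 6): P = [1, 3, 5] / [2, 8] / [4];  Q = [1, 3, 5] / [2, 4] / [6]
  Insert 6 (step 7): P = [1, 3, 5, 6] / [2, 8] / [4];  Q = [1, 3, 5, 7] / [2, 4] / [6]
  Insert 7 (step 8): P = [1, 3, 5, 6, 7] / [2, 8] / [4];  Q = [1, 3, 5, 7, 8] / [2, 4] / [6]
  Insert 9 (step 9): P = [1, 3, 5, 6, 7, 9] / [2, 8] / [4];  Q = [1, 3, 5, 7, 8, 9] / [2, 4] / [6]
Final shape: (6, 2, 1).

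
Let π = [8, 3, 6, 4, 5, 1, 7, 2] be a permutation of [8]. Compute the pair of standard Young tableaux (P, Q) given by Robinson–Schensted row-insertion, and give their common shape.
P = [1, 2, 5, 7] / [3, 4] / [6] / [8];  Q = [1, 3, 5, 7] / [2, 8] / [4] / [6];  common shape = (4, 2, 1, 1)

Row-insert the values π_1, π_2, … into P one at a time, bumping the leftmost entry strictly greater than the inserted value down to the next row. The recording tableau Q records, in position (i, j), the step at which that cell was added to P.
  Insert 8 (step 1): P = [8];  Q = [1]
  Insert 3 (step 2): P = [3] / [8];  Q = [1] / [2]
  Insert 6 (step 3): P = [3, 6] / [8];  Q = [1, 3] / [2]
  Insert 4 (step 4): P = [3, 4] / [6] / [8];  Q = [1, 3] / [2] / [4]
  Insert 5 (step 5): P = [3, 4, 5] / [6] / [8];  Q = [1, 3, 5] / [2] / [4]
  Insert 1 (step 6): P = [1, 4, 5] / [3] / [6] / [8];  Q = [1, 3, 5] / [2] / [4] / [6]
  Insert 7 (step 7): P = [1, 4, 5, 7] / [3] / [6] / [8];  Q = [1, 3, 5, 7] / [2] / [4] / [6]
  Insert 2 (step 8): P = [1, 2, 5, 7] / [3, 4] / [6] / [8];  Q = [1, 3, 5, 7] / [2, 8] / [4] / [6]
Final shape: (4, 2, 1, 1).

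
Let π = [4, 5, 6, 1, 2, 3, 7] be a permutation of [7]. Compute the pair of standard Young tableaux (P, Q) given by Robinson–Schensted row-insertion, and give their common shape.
P = [1, 2, 3, 7] / [4, 5, 6];  Q = [1, 2, 3, 7] / [4, 5, 6];  common shape = (4, 3)

Row-insert the values π_1, π_2, … into P one at a time, bumping the leftmost entry strictly greater than the inserted value down to the next row. The recording tableau Q records, in position (i, j), the step at which that cell was added to P.
  Insert 4 (step 1): P = [4];  Q = [1]
  Insert 5 (step 2): P = [4, 5];  Q = [1, 2]
  Insert 6 (step 3): P = [4, 5, 6];  Q = [1, 2, 3]
  Insert 1 (step 4): P = [1, 5, 6] / [4];  Q = [1, 2, 3] / [4]
  Insert 2 (step 5): P = [1, 2, 6] / [4, 5];  Q = [1, 2, 3] / [4, 5]
  Insert 3 (step 6): P = [1, 2, 3] / [4, 5, 6];  Q = [1, 2, 3] / [4, 5, 6]
  Insert 7 (step 7): P = [1, 2, 3, 7] / [4, 5, 6];  Q = [1, 2, 3, 7] / [4, 5, 6]
Final shape: (4, 3).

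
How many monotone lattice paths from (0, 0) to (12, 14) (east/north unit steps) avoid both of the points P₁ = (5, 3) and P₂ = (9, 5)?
Number of paths = 7619916

Inclusion–exclusion. Total paths: C(26, 12) = 9657700. Through P₁: C(8, 5)·C(18, 7) = 1782144. Through P₂: C(14, 9)·C(12, 3) = 440440. Since P₁ is strictly southwest of P₂, a monotone path through both must visit P₁ then P₂; paths through both = C(8, 5)·C(6, 4)·C(12, 3) = 184800. Avoid both = 9657700 − 1782144 − 440440 + 184800 = 7619916.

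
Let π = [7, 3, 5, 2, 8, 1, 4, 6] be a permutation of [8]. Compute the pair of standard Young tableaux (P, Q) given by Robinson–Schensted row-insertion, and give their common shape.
P = [1, 4, 6] / [2, 5, 8] / [3] / [7];  Q = [1, 3, 5] / [2, 7, 8] / [4] / [6];  common shape = (3, 3, 1, 1)

Row-insert the values π_1, π_2, … into P one at a time, bumping the leftmost entry strictly greater than the inserted value down to the next row. The recording tableau Q records, in position (i, j), the step at which that cell was added to P.
  Insert 7 (step 1): P = [7];  Q = [1]
  Insert 3 (step 2): P = [3] / [7];  Q = [1] / [2]
  Insert 5 (step 3): P = [3, 5] / [7];  Q = [1, 3] / [2]
  Insert 2 (step 4): P = [2, 5] / [3] / [7];  Q = [1, 3] / [2] / [4]
  Insert 8 (step 5): P = [2, 5, 8] / [3] / [7];  Q = [1, 3, 5] / [2] / [4]
  Insert 1 (step 6): P = [1, 5, 8] / [2] / [3] / [7];  Q = [1, 3, 5] / [2] / [4] / [6]
  Insert 4 (step 7): P = [1, 4, 8] / [2, 5] / [3] / [7];  Q = [1, 3, 5] / [2, 7] / [4] / [6]
  Insert 6 (step 8): P = [1, 4, 6] / [2, 5, 8] / [3] / [7];  Q = [1, 3, 5] / [2, 7, 8] / [4] / [6]
Final shape: (3, 3, 1, 1).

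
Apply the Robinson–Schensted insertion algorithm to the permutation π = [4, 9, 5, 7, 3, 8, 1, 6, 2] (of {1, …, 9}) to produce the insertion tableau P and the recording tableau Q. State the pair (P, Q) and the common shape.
P = [1, 2, 6, 8] / [3, 5] / [4, 7] / [9];  Q = [1, 2, 4, 6] / [3, 8] / [5, 9] / [7];  common shape = (4, 2, 2, 1)

Row-insert the values π_1, π_2, … into P one at a time, bumping the leftmost entry strictly greater than the inserted value down to the next row. The recording tableau Q records, in position (i, j), the step at which that cell was added to P.
  Insert 4 (step 1): P = [4];  Q = [1]
  Insert 9 (step 2): P = [4, 9];  Q = [1, 2]
  Insert 5 (step 3): P = [4, 5] / [9];  Q = [1, 2] / [3]
  Insert 7 (step 4): P = [4, 5, 7] / [9];  Q = [1, 2, 4] / [3]
  Insert 3 (step 5): P = [3, 5, 7] / [4] / [9];  Q = [1, 2, 4] / [3] / [5]
  Insert 8 (step 6): P = [3, 5, 7, 8] / [4] / [9];  Q = [1, 2, 4, 6] / [3] / [5]
  Insert 1 (step 7): P = [1, 5, 7, 8] / [3] / [4] / [9];  Q = [1, 2, 4, 6] / [3] / [5] / [7]
  Insert 6 (step 8): P = [1, 5, 6, 8] / [3, 7] / [4] / [9];  Q = [1, 2, 4, 6] / [3, 8] / [5] / [7]
  Insert 2 (step 9): P = [1, 2, 6, 8] / [3, 5] / [4, 7] / [9];  Q = [1, 2, 4, 6] / [3, 8] / [5, 9] / [7]
Final shape: (4, 2, 2, 1).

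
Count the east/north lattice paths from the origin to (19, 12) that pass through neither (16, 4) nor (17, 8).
Number of paths = 124460850

Inclusion–exclusion. Total paths: C(31, 19) = 141120525. Through P₁: C(20, 16)·C(11, 3) = 799425. Through P₂: C(25, 17)·C(6, 2) = 16223625. Since P₁ is strictly southwest of P₂, a monotone path through both must visit P₁ then P₂; paths through both = C(20, 16)·C(5, 1)·C(6, 2) = 363375. Avoid both = 141120525 − 799425 − 16223625 + 363375 = 124460850.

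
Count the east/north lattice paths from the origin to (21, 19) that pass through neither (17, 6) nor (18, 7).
Number of paths = 130915297810

Inclusion–exclusion. Total paths: C(40, 21) = 131282408400. Through P₁: C(23, 17)·C(17, 4) = 240253860. Through P₂: C(25, 18)·C(15, 3) = 218718500. Since P₁ is strictly southwest of P₂, a monotone path through both must visit P₁ then P₂; paths through both = C(23, 17)·C(2, 1)·C(15, 3) = 91861770. Avoid both = 131282408400 − 240253860 − 218718500 + 91861770 = 130915297810.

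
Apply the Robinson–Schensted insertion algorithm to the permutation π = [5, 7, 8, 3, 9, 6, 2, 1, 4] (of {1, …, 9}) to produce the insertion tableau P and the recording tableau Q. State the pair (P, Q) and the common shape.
P = [1, 4, 8, 9] / [2, 6] / [3, 7] / [5];  Q = [1, 2, 3, 5] / [4, 6] / [7, 9] / [8];  common shape = (4, 2, 2, 1)

Row-insert the values π_1, π_2, … into P one at a time, bumping the leftmost entry strictly greater than the inserted value down to the next row. The recording tableau Q records, in position (i, j), the step at which that cell was added to P.
  Insert 5 (step 1): P = [5];  Q = [1]
  Insert 7 (step 2): P = [5, 7];  Q = [1, 2]
  Insert 8 (step 3): P = [5, 7, 8];  Q = [1, 2, 3]
  Insert 3 (step 4): P = [3, 7, 8] / [5];  Q = [1, 2, 3] / [4]
  Insert 9 (step 5): P = [3, 7, 8, 9] / [5];  Q = [1, 2, 3, 5] / [4]
  Insert 6 (step 6): P = [3, 6, 8, 9] / [5, 7];  Q = [1, 2, 3, 5] / [4, 6]
  Insert 2 (step 7): P = [2, 6, 8, 9] / [3, 7] / [5];  Q = [1, 2, 3, 5] / [4, 6] / [7]
  Insert 1 (step 8): P = [1, 6, 8, 9] / [2, 7] / [3] / [5];  Q = [1, 2, 3, 5] / [4, 6] / [7] / [8]
  Insert 4 (step 9): P = [1, 4, 8, 9] / [2, 6] / [3, 7] / [5];  Q = [1, 2, 3, 5] / [4, 6] / [7, 9] / [8]
Final shape: (4, 2, 2, 1).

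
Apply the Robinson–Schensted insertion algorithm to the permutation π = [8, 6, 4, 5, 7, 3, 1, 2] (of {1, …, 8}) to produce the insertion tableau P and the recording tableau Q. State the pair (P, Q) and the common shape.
P = [1, 2, 7] / [3, 5] / [4] / [6] / [8];  Q = [1, 4, 5] / [2, 8] / [3] / [6] / [7];  common shape = (3, 2, 1, 1, 1)

Row-insert the values π_1, π_2, … into P one at a time, bumping the leftmost entry strictly greater than the inserted value down to the next row. The recording tableau Q records, in position (i, j), the step at which that cell was added to P.
  Insert 8 (step 1): P = [8];  Q = [1]
  Insert 6 (step 2): P = [6] / [8];  Q = [1] / [2]
  Insert 4 (step 3): P = [4] / [6] / [8];  Q = [1] / [2] / [3]
  Insert 5 (step 4): P = [4, 5] / [6] / [8];  Q = [1, 4] / [2] / [3]
  Insert 7 (step 5): P = [4, 5, 7] / [6] / [8];  Q = [1, 4, 5] / [2] / [3]
  Insert 3 (step 6): P = [3, 5, 7] / [4] / [6] / [8];  Q = [1, 4, 5] / [2] / [3] / [6]
  Insert 1 (step 7): P = [1, 5, 7] / [3] / [4] / [6] / [8];  Q = [1, 4, 5] / [2] / [3] / [6] / [7]
  Insert 2 (step 8): P = [1, 2, 7] / [3, 5] / [4] / [6] / [8];  Q = [1, 4, 5] / [2, 8] / [3] / [6] / [7]
Final shape: (3, 2, 1, 1, 1).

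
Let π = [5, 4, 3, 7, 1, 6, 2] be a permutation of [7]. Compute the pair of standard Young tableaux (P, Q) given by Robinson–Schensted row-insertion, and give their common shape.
P = [1, 2] / [3, 6] / [4, 7] / [5];  Q = [1, 4] / [2, 6] / [3, 7] / [5];  common shape = (2, 2, 2, 1)

Row-insert the values π_1, π_2, … into P one at a time, bumping the leftmost entry strictly greater than the inserted value down to the next row. The recording tableau Q records, in position (i, j), the step at which that cell was added to P.
  Insert 5 (step 1): P = [5];  Q = [1]
  Insert 4 (step 2): P = [4] / [5];  Q = [1] / [2]
  Insert 3 (step 3): P = [3] / [4] / [5];  Q = [1] / [2] / [3]
  Insert 7 (step 4): P = [3, 7] / [4] / [5];  Q = [1, 4] / [2] / [3]
  Insert 1 (step 5): P = [1, 7] / [3] / [4] / [5];  Q = [1, 4] / [2] / [3] / [5]
  Insert 6 (step 6): P = [1, 6] / [3, 7] / [4] / [5];  Q = [1, 4] / [2, 6] / [3] / [5]
  Insert 2 (step 7): P = [1, 2] / [3, 6] / [4, 7] / [5];  Q = [1, 4] / [2, 6] / [3, 7] / [5]
Final shape: (2, 2, 2, 1).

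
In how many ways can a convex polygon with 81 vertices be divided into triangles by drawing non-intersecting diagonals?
C_79 = 289450081175264899454283846029490767264392230

These polygon triangulations are counted by the Catalan number C_n = (1/(n + 1)) · C(2n, n). For n = 79: C_79 = (1/80) · C(158, 79) = 23156006494021191956342707682359261381151378400/80 = 289450081175264899454283846029490767264392230.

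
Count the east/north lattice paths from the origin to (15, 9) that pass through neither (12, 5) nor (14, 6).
Number of paths = 1010140

Inclusion–exclusion. Total paths: C(24, 15) = 1307504. Through P₁: C(17, 12)·C(7, 3) = 216580. Through P₂: C(20, 14)·C(4, 1) = 155040. Since P₁ is strictly southwest of P₂, a monotone path through both must visit P₁ then P₂; paths through both = C(17, 12)·C(3, 2)·C(4, 1) = 74256. Avoid both = 1307504 − 216580 − 155040 + 74256 = 1010140.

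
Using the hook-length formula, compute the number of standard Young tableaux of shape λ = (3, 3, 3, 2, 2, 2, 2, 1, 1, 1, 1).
# SYT of shape (3, 3, 3, 2, 2, 2, 2, 1, 1, 1, 1) = 8478750

Hook-length formula: f^λ = n! / Π hook(c), product over all cells c of the Young diagram. For λ = (3, 3, 3, 2, 2, 2, 2, 1, 1, 1, 1), n = 21 boxes. Hook lengths by row (left-to-right, top-to-bottom): [13, 8, 3]; [12, 7, 2]; [11, 6, 1]; [9, 4]; [8, 3]; [7, 2]; [6, 1]; [4]; [3]; [2]; [1]. Product of hooks = 6025763487744. So f^λ = 21! / 6025763487744 = 51090942171709440000 / 6025763487744 = 8478750.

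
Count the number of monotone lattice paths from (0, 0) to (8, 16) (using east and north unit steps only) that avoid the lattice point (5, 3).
Number of paths = 704111

Total paths from (0, 0) to (8, 16): C(24, 8) = 735471. Paths through (5, 3): (paths (0, 0) → (5, 3)) × (paths (5, 3) → (8, 16)) = C(8, 5) · C(16, 3) = 56 · 560 = 31360. Avoidance count = 735471 − 31360 = 704111.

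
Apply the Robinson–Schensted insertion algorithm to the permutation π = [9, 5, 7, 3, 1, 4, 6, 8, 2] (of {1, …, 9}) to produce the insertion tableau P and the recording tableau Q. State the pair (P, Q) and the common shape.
P = [1, 2, 6, 8] / [3, 4] / [5, 7] / [9];  Q = [1, 3, 7, 8] / [2, 6] / [4, 9] / [5];  common shape = (4, 2, 2, 1)

Row-insert the values π_1, π_2, … into P one at a time, bumping the leftmost entry strictly greater than the inserted value down to the next row. The recording tableau Q records, in position (i, j), the step at which that cell was added to P.
  Insert 9 (step 1): P = [9];  Q = [1]
  Insert 5 (step 2): P = [5] / [9];  Q = [1] / [2]
  Insert 7 (step 3): P = [5, 7] / [9];  Q = [1, 3] / [2]
  Insert 3 (step 4): P = [3, 7] / [5] / [9];  Q = [1, 3] / [2] / [4]
  Insert 1 (step 5): P = [1, 7] / [3] / [5] / [9];  Q = [1, 3] / [2] / [4] / [5]
  Insert 4 (step 6): P = [1, 4] / [3, 7] / [5] / [9];  Q = [1, 3] / [2, 6] / [4] / [5]
  Insert 6 (step 7): P = [1, 4, 6] / [3, 7] / [5] / [9];  Q = [1, 3, 7] / [2, 6] / [4] / [5]
  Insert 8 (step 8): P = [1, 4, 6, 8] / [3, 7] / [5] / [9];  Q = [1, 3, 7, 8] / [2, 6] / [4] / [5]
  Insert 2 (step 9): P = [1, 2, 6, 8] / [3, 4] / [5, 7] / [9];  Q = [1, 3, 7, 8] / [2, 6] / [4, 9] / [5]
Final shape: (4, 2, 2, 1).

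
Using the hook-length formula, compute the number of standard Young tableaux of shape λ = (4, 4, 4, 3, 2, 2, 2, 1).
# SYT of shape (4, 4, 4, 3, 2, 2, 2, 1) = 496624128

Hook-length formula: f^λ = n! / Π hook(c), product over all cells c of the Young diagram. For λ = (4, 4, 4, 3, 2, 2, 2, 1), n = 22 boxes. Hook lengths by row (left-to-right, top-to-bottom): [11, 9, 5, 3]; [10, 8, 4, 2]; [9, 7, 3, 1]; [7, 5, 1]; [5, 3]; [4, 2]; [3, 1]; [1]. Product of hooks = 2263282560000. So f^λ = 22! / 2263282560000 = 1124000727777607680000 / 2263282560000 = 496624128.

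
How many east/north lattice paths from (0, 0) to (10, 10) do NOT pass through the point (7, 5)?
Number of paths = 140404

Total paths from (0, 0) to (10, 10): C(20, 10) = 184756. Paths through (7, 5): (paths (0, 0) → (7, 5)) × (paths (7, 5) → (10, 10)) = C(12, 7) · C(8, 3) = 792 · 56 = 44352. Avoidance count = 184756 − 44352 = 140404.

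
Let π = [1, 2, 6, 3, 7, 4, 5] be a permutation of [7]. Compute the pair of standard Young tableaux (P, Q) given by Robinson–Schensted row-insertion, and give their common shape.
P = [1, 2, 3, 4, 5] / [6, 7];  Q = [1, 2, 3, 5, 7] / [4, 6];  common shape = (5, 2)

Row-insert the values π_1, π_2, … into P one at a time, bumping the leftmost entry strictly greater than the inserted value down to the next row. The recording tableau Q records, in position (i, j), the step at which that cell was added to P.
  Insert 1 (step 1): P = [1];  Q = [1]
  Insert 2 (step 2): P = [1, 2];  Q = [1, 2]
  Insert 6 (step 3): P = [1, 2, 6];  Q = [1, 2, 3]
  Insert 3 (step 4): P = [1, 2, 3] / [6];  Q = [1, 2, 3] / [4]
  Insert 7 (step 5): P = [1, 2, 3, 7] / [6];  Q = [1, 2, 3, 5] / [4]
  Insert 4 (step 6): P = [1, 2, 3, 4] / [6, 7];  Q = [1, 2, 3, 5] / [4, 6]
  Insert 5 (step 7): P = [1, 2, 3, 4, 5] / [6, 7];  Q = [1, 2, 3, 5, 7] / [4, 6]
Final shape: (5, 2).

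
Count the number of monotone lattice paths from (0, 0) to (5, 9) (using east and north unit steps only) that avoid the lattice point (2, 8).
Number of paths = 1822

Total paths from (0, 0) to (5, 9): C(14, 5) = 2002. Paths through (2, 8): (paths (0, 0) → (2, 8)) × (paths (2, 8) → (5, 9)) = C(10, 2) · C(4, 3) = 45 · 4 = 180. Avoidance count = 2002 − 180 = 1822.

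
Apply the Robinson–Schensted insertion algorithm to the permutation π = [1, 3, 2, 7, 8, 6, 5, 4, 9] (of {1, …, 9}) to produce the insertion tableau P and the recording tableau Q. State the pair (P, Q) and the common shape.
P = [1, 2, 4, 8, 9] / [3, 5] / [6] / [7];  Q = [1, 2, 4, 5, 9] / [3, 6] / [7] / [8];  common shape = (5, 2, 1, 1)

Row-insert the values π_1, π_2, … into P one at a time, bumping the leftmost entry strictly greater than the inserted value down to the next row. The recording tableau Q records, in position (i, j), the step at which that cell was added to P.
  Insert 1 (step 1): P = [1];  Q = [1]
  Insert 3 (step 2): P = [1, 3];  Q = [1, 2]
  Insert 2 (step 3): P = [1, 2] / [3];  Q = [1, 2] / [3]
  Insert 7 (step 4): P = [1, 2, 7] / [3];  Q = [1, 2, 4] / [3]
  Insert 8 (step 5): P = [1, 2, 7, 8] / [3];  Q = [1, 2, 4, 5] / [3]
  Insert 6 (step 6): P = [1, 2, 6, 8] / [3, 7];  Q = [1, 2, 4, 5] / [3, 6]
  Insert 5 (step 7): P = [1, 2, 5, 8] / [3, 6] / [7];  Q = [1, 2, 4, 5] / [3, 6] / [7]
  Insert 4 (step 8): P = [1, 2, 4, 8] / [3, 5] / [6] / [7];  Q = [1, 2, 4, 5] / [3, 6] / [7] / [8]
  Insert 9 (step 9): P = [1, 2, 4, 8, 9] / [3, 5] / [6] / [7];  Q = [1, 2, 4, 5, 9] / [3, 6] / [7] / [8]
Final shape: (5, 2, 1, 1).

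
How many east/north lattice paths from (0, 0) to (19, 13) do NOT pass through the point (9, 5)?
Number of paths = 259770084

Total paths from (0, 0) to (19, 13): C(32, 19) = 347373600. Paths through (9, 5): (paths (0, 0) → (9, 5)) × (paths (9, 5) → (19, 13)) = C(14, 9) · C(18, 10) = 2002 · 43758 = 87603516. Avoidance count = 347373600 − 87603516 = 259770084.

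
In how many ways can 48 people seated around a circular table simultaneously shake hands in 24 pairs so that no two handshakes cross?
C_24 = 1289904147324

These noncrossing handshakes are counted by the Catalan number C_n = (1/(n + 1)) · C(2n, n). For n = 24: C_24 = (1/25) · C(48, 24) = 32247603683100/25 = 1289904147324.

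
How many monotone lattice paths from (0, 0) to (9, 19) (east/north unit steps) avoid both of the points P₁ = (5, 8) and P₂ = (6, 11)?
Number of paths = 3957525

Inclusion–exclusion. Total paths: C(28, 9) = 6906900. Through P₁: C(13, 5)·C(15, 4) = 1756755. Through P₂: C(17, 6)·C(11, 3) = 2042040. Since P₁ is strictly southwest of P₂, a monotone path through both must visit P₁ then P₂; paths through both = C(13, 5)·C(4, 1)·C(11, 3) = 849420. Avoid both = 6906900 − 1756755 − 2042040 + 849420 = 3957525.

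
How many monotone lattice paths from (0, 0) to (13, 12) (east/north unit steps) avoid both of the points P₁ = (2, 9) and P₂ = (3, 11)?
Number of paths = 5178091

Inclusion–exclusion. Total paths: C(25, 13) = 5200300. Through P₁: C(11, 2)·C(14, 11) = 20020. Through P₂: C(14, 3)·C(11, 10) = 4004. Since P₁ is strictly southwest of P₂, a monotone path through both must visit P₁ then P₂; paths through both = C(11, 2)·C(3, 1)·C(11, 10) = 1815. Avoid both = 5200300 − 20020 − 4004 + 1815 = 5178091.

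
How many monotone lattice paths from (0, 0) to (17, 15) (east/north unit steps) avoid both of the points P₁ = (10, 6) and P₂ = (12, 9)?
Number of paths = 375312500

Inclusion–exclusion. Total paths: C(32, 17) = 565722720. Through P₁: C(16, 10)·C(16, 7) = 91611520. Through P₂: C(21, 12)·C(11, 5) = 135795660. Since P₁ is strictly southwest of P₂, a monotone path through both must visit P₁ then P₂; paths through both = C(16, 10)·C(5, 2)·C(11, 5) = 36996960. Avoid both = 565722720 − 91611520 − 135795660 + 36996960 = 375312500.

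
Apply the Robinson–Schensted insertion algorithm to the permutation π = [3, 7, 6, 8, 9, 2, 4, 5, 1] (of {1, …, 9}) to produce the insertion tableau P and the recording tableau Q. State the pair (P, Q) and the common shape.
P = [1, 4, 5, 9] / [2, 6, 8] / [3] / [7];  Q = [1, 2, 4, 5] / [3, 7, 8] / [6] / [9];  common shape = (4, 3, 1, 1)

Row-insert the values π_1, π_2, … into P one at a time, bumping the leftmost entry strictly greater than the inserted value down to the next row. The recording tableau Q records, in position (i, j), the step at which that cell was added to P.
  Insert 3 (step 1): P = [3];  Q = [1]
  Insert 7 (step 2): P = [3, 7];  Q = [1, 2]
  Insert 6 (step 3): P = [3, 6] / [7];  Q = [1, 2] / [3]
  Insert 8 (step 4): P = [3, 6, 8] / [7];  Q = [1, 2, 4] / [3]
  Insert 9 (step 5): P = [3, 6, 8, 9] / [7];  Q = [1, 2, 4, 5] / [3]
  Insert 2 (step 6): P = [2, 6, 8, 9] / [3] / [7];  Q = [1, 2, 4, 5] / [3] / [6]
  Insert 4 (step 7): P = [2, 4, 8, 9] / [3, 6] / [7];  Q = [1, 2, 4, 5] / [3, 7] / [6]
  Insert 5 (step 8): P = [2, 4, 5, 9] / [3, 6, 8] / [7];  Q = [1, 2, 4, 5] / [3, 7, 8] / [6]
  Insert 1 (step 9): P = [1, 4, 5, 9] / [2, 6, 8] / [3] / [7];  Q = [1, 2, 4, 5] / [3, 7, 8] / [6] / [9]
Final shape: (4, 3, 1, 1).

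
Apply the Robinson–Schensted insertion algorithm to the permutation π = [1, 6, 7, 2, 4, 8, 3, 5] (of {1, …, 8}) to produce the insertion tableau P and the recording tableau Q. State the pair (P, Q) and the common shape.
P = [1, 2, 3, 5] / [4, 7, 8] / [6];  Q = [1, 2, 3, 6] / [4, 5, 8] / [7];  common shape = (4, 3, 1)

Row-insert the values π_1, π_2, … into P one at a time, bumping the leftmost entry strictly greater than the inserted value down to the next row. The recording tableau Q records, in position (i, j), the step at which that cell was added to P.
  Insert 1 (step 1): P = [1];  Q = [1]
  Insert 6 (step 2): P = [1, 6];  Q = [1, 2]
  Insert 7 (step 3): P = [1, 6, 7];  Q = [1, 2, 3]
  Insert 2 (step 4): P = [1, 2, 7] / [6];  Q = [1, 2, 3] / [4]
  Insert 4 (step 5): P = [1, 2, 4] / [6, 7];  Q = [1, 2, 3] / [4, 5]
  Insert 8 (step 6): P = [1, 2, 4, 8] / [6, 7];  Q = [1, 2, 3, 6] / [4, 5]
  Insert 3 (step 7): P = [1, 2, 3, 8] / [4, 7] / [6];  Q = [1, 2, 3, 6] / [4, 5] / [7]
  Insert 5 (step 8): P = [1, 2, 3, 5] / [4, 7, 8] / [6];  Q = [1, 2, 3, 6] / [4, 5, 8] / [7]
Final shape: (4, 3, 1).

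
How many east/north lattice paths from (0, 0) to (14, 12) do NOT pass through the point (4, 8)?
Number of paths = 9162205

Total paths from (0, 0) to (14, 12): C(26, 14) = 9657700. Paths through (4, 8): (paths (0, 0) → (4, 8)) × (paths (4, 8) → (14, 12)) = C(12, 4) · C(14, 10) = 495 · 1001 = 495495. Avoidance count = 9657700 − 495495 = 9162205.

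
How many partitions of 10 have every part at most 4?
p(10, parts ≤ 4) = 23

Partitions of 10 with all parts ≤ 4: 4+4+2, 4+4+1+1, 4+3+3, 4+3+2+1, 4+3+1+1+1, 4+2+2+2, 4+2+2+1+1, 4+2+1+1+1+1, 4+1+1+1+1+1+1, 3+3+3+1, 3+3+2+2, 3+3+2+1+1, 3+3+1+1+1+1, 3+2+2+2+1, 3+2+2+1+1+1, 3+2+1+1+1+1+1, 3+1+1+1+1+1+1+1, 2+2+2+2+2, 2+2+2+2+1+1, 2+2+2+1+1+1+1, 2+2+1+1+1+1+1+1, 2+1+1+1+1+1+1+1+1, 1+1+1+1+1+1+1+1+1+1. Count = 23.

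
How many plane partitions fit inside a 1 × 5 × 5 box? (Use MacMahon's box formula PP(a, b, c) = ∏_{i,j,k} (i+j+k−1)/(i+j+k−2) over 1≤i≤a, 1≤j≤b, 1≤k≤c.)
PP(1, 5, 5) = 252

Evaluate the triple product over i = 1..1, j = 1..5, k = 1..5. The factors are (2/1) · (3/2) · (4/3) · (5/4) · (6/5) · (3/2) · (4/3) · (5/4) · … (25 factors total). The numerators and denominators telescope so the product is an integer; carrying out the multiplication exactly gives PP(1, 5, 5) = 252.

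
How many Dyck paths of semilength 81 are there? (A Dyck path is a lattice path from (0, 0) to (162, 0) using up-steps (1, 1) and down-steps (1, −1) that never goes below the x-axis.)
C_81 = 4462290049988320482463241297506133183499654740

These Dyck paths are counted by the Catalan number C_n = (1/(n + 1)) · C(2n, n). For n = 81: C_81 = (1/82) · C(162, 81) = 365907784099042279561985786395502921046971688680/82 = 4462290049988320482463241297506133183499654740.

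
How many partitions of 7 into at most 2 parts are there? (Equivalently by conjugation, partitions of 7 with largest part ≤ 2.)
p(7, parts ≤ 2) = 4

Partitions of 7 with all parts ≤ 2: 2+2+2+1, 2+2+1+1+1, 2+1+1+1+1+1, 1+1+1+1+1+1+1. Count = 4.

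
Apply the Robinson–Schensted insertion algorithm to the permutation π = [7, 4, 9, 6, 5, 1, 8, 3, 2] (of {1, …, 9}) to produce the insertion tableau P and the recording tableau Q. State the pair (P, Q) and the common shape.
P = [1, 2, 8] / [3, 5] / [4, 9] / [6] / [7];  Q = [1, 3, 7] / [2, 4] / [5, 8] / [6] / [9];  common shape = (3, 2, 2, 1, 1)

Row-insert the values π_1, π_2, … into P one at a time, bumping the leftmost entry strictly greater than the inserted value down to the next row. The recording tableau Q records, in position (i, j), the step at which that cell was added to P.
  Insert 7 (step 1): P = [7];  Q = [1]
  Insert 4 (step 2): P = [4] / [7];  Q = [1] / [2]
  Insert 9 (step 3): P = [4, 9] / [7];  Q = [1, 3] / [2]
  Insert 6 (step 4): P = [4, 6] / [7, 9];  Q = [1, 3] / [2, 4]
  Insert 5 (step 5): P = [4, 5] / [6, 9] / [7];  Q = [1, 3] / [2, 4] / [5]
  Insert 1 (step 6): P = [1, 5] / [4, 9] / [6] / [7];  Q = [1, 3] / [2, 4] / [5] / [6]
  Insert 8 (step 7): P = [1, 5, 8] / [4, 9] / [6] / [7];  Q = [1, 3, 7] / [2, 4] / [5] / [6]
  Insert 3 (step 8): P = [1, 3, 8] / [4, 5] / [6, 9] / [7];  Q = [1, 3, 7] / [2, 4] / [5, 8] / [6]
  Insert 2 (step 9): P = [1, 2, 8] / [3, 5] / [4, 9] / [6] / [7];  Q = [1, 3, 7] / [2, 4] / [5, 8] / [6] / [9]
Final shape: (3, 2, 2, 1, 1).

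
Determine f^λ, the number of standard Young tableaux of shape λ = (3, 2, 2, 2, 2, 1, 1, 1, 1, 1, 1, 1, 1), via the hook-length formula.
# SYT of shape (3, 2, 2, 2, 2, 1, 1, 1, 1, 1, 1, 1, 1) = 81396

Hook-length formula: f^λ = n! / Π hook(c), product over all cells c of the Young diagram. For λ = (3, 2, 2, 2, 2, 1, 1, 1, 1, 1, 1, 1, 1), n = 19 boxes. Hook lengths by row (left-to-right, top-to-bottom): [15, 6, 1]; [13, 4]; [12, 3]; [11, 2]; [10, 1]; [8]; [7]; [6]; [5]; [4]; [3]; [2]; [1]. Product of hooks = 1494484992000. So f^λ = 19! / 1494484992000 = 121645100408832000 / 1494484992000 = 81396.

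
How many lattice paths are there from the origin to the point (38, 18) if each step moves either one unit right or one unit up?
Number of paths = 212327989773900

A monotone lattice path from (0, 0) to (38, 18) consists of 38 east steps and 18 north steps in some order, so it is determined by which 38 of the 56 steps are east. The count is C(56, 38) = 212327989773900.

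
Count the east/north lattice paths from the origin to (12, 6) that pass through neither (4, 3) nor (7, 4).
Number of paths = 8799

Inclusion–exclusion. Total paths: C(18, 12) = 18564. Through P₁: C(7, 4)·C(11, 8) = 5775. Through P₂: C(11, 7)·C(7, 5) = 6930. Since P₁ is strictly southwest of P₂, a monotone path through both must visit P₁ then P₂; paths through both = C(7, 4)·C(4, 3)·C(7, 5) = 2940. Avoid both = 18564 − 5775 − 6930 + 2940 = 8799.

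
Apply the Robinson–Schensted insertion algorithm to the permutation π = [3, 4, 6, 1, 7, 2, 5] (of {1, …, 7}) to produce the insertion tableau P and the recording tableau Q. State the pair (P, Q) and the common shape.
P = [1, 2, 5, 7] / [3, 4, 6];  Q = [1, 2, 3, 5] / [4, 6, 7];  common shape = (4, 3)

Row-insert the values π_1, π_2, … into P one at a time, bumping the leftmost entry strictly greater than the inserted value down to the next row. The recording tableau Q records, in position (i, j), the step at which that cell was added to P.
  Insert 3 (step 1): P = [3];  Q = [1]
  Insert 4 (step 2): P = [3, 4];  Q = [1, 2]
  Insert 6 (step 3): P = [3, 4, 6];  Q = [1, 2, 3]
  Insert 1 (step 4): P = [1, 4, 6] / [3];  Q = [1, 2, 3] / [4]
  Insert 7 (step 5): P = [1, 4, 6, 7] / [3];  Q = [1, 2, 3, 5] / [4]
  Insert 2 (step 6): P = [1, 2, 6, 7] / [3, 4];  Q = [1, 2, 3, 5] / [4, 6]
  Insert 5 (step 7): P = [1, 2, 5, 7] / [3, 4, 6];  Q = [1, 2, 3, 5] / [4, 6, 7]
Final shape: (4, 3).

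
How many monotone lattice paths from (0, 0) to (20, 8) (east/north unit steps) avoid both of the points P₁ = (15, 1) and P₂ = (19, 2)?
Number of paths = 3094523

Inclusion–exclusion. Total paths: C(28, 20) = 3108105. Through P₁: C(16, 15)·C(12, 5) = 12672. Through P₂: C(21, 19)·C(7, 1) = 1470. Since P₁ is strictly southwest of P₂, a monotone path through both must visit P₁ then P₂; paths through both = C(16, 15)·C(5, 4)·C(7, 1) = 560. Avoid both = 3108105 − 12672 − 1470 + 560 = 3094523.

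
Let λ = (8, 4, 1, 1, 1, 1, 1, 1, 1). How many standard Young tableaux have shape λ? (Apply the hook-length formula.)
# SYT of shape (8, 4, 1, 1, 1, 1, 1, 1, 1) = 2834325

Hook-length formula: f^λ = n! / Π hook(c), product over all cells c of the Young diagram. For λ = (8, 4, 1, 1, 1, 1, 1, 1, 1), n = 19 boxes. Hook lengths by row (left-to-right, top-to-bottom): [16, 8, 7, 6, 4, 3, 2, 1]; [11, 3, 2, 1]; [7]; [6]; [5]; [4]; [3]; [2]; [1]. Product of hooks = 42918543360. So f^λ = 19! / 42918543360 = 121645100408832000 / 42918543360 = 2834325.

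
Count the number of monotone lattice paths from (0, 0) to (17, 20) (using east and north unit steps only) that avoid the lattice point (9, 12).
Number of paths = 12122489610

Total paths from (0, 0) to (17, 20): C(37, 17) = 15905368710. Paths through (9, 12): (paths (0, 0) → (9, 12)) × (paths (9, 12) → (17, 20)) = C(21, 9) · C(16, 8) = 293930 · 12870 = 3782879100. Avoidance count = 15905368710 − 3782879100 = 12122489610.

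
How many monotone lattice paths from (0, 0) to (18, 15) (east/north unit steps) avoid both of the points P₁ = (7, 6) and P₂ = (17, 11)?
Number of paths = 667333800

Inclusion–exclusion. Total paths: C(33, 18) = 1037158320. Through P₁: C(13, 7)·C(20, 11) = 288219360. Through P₂: C(28, 17)·C(5, 1) = 107370900. Since P₁ is strictly southwest of P₂, a monotone path through both must visit P₁ then P₂; paths through both = C(13, 7)·C(15, 10)·C(5, 1) = 25765740. Avoid both = 1037158320 − 288219360 − 107370900 + 25765740 = 667333800.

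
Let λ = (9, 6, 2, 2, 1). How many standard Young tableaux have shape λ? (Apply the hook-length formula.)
# SYT of shape (9, 6, 2, 2, 1) = 46512000

Hook-length formula: f^λ = n! / Π hook(c), product over all cells c of the Young diagram. For λ = (9, 6, 2, 2, 1), n = 20 boxes. Hook lengths by row (left-to-right, top-to-bottom): [13, 11, 8, 7, 6, 5, 3, 2, 1]; [9, 7, 4, 3, 2, 1]; [4, 2]; [3, 1]; [1]. Product of hooks = 52306974720. So f^λ = 20! / 52306974720 = 2432902008176640000 / 52306974720 = 46512000.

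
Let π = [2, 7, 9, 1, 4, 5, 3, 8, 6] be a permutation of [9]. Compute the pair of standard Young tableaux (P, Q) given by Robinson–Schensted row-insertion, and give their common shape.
P = [1, 3, 5, 6] / [2, 4, 8] / [7, 9];  Q = [1, 2, 3, 8] / [4, 5, 6] / [7, 9];  common shape = (4, 3, 2)

Row-insert the values π_1, π_2, … into P one at a time, bumping the leftmost entry strictly greater than the inserted value down to the next row. The recording tableau Q records, in position (i, j), the step at which that cell was added to P.
  Insert 2 (step 1): P = [2];  Q = [1]
  Insert 7 (step 2): P = [2, 7];  Q = [1, 2]
  Insert 9 (step 3): P = [2, 7, 9];  Q = [1, 2, 3]
  Insert 1 (step 4): P = [1, 7, 9] / [2];  Q = [1, 2, 3] / [4]
  Insert 4 (step 5): P = [1, 4, 9] / [2, 7];  Q = [1, 2, 3] / [4, 5]
  Insert 5 (step 6): P = [1, 4, 5] / [2, 7, 9];  Q = [1, 2, 3] / [4, 5, 6]
  Insert 3 (step 7): P = [1, 3, 5] / [2, 4, 9] / [7];  Q = [1, 2, 3] / [4, 5, 6] / [7]
  Insert 8 (step 8): P = [1, 3, 5, 8] / [2, 4, 9] / [7];  Q = [1, 2, 3, 8] / [4, 5, 6] / [7]
  Insert 6 (step 9): P = [1, 3, 5, 6] / [2, 4, 8] / [7, 9];  Q = [1, 2, 3, 8] / [4, 5, 6] / [7, 9]
Final shape: (4, 3, 2).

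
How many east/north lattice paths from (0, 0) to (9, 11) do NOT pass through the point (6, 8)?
Number of paths = 107900

Total paths from (0, 0) to (9, 11): C(20, 9) = 167960. Paths through (6, 8): (paths (0, 0) → (6, 8)) × (paths (6, 8) → (9, 11)) = C(14, 6) · C(6, 3) = 3003 · 20 = 60060. Avoidance count = 167960 − 60060 = 107900.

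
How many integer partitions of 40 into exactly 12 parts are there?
p(40, 12 parts) = 3036

Partitions of n into exactly k parts are in bijection with partitions of n − k into at most k parts (subtract 1 from each part). So p(40, exactly 12) = p(28, parts ≤ 12). Computing via the recurrence p(m, j) = p(m, j−1) + p(m−j, j) gives 3036.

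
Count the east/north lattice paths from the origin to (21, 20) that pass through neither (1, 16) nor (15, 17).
Number of paths = 221608069518

Inclusion–exclusion. Total paths: C(41, 21) = 269128937220. Through P₁: C(17, 1)·C(24, 20) = 180642. Through P₂: C(32, 15)·C(9, 6) = 47520708480. Since P₁ is strictly southwest of P₂, a monotone path through both must visit P₁ then P₂; paths through both = C(17, 1)·C(15, 14)·C(9, 6) = 21420. Avoid both = 269128937220 − 180642 − 47520708480 + 21420 = 221608069518.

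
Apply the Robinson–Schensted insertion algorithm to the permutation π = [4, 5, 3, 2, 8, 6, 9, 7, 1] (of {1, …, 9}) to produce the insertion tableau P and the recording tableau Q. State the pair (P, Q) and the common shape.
P = [1, 5, 6, 7] / [2, 8, 9] / [3] / [4];  Q = [1, 2, 5, 7] / [3, 6, 8] / [4] / [9];  common shape = (4, 3, 1, 1)

Row-insert the values π_1, π_2, … into P one at a time, bumping the leftmost entry strictly greater than the inserted value down to the next row. The recording tableau Q records, in position (i, j), the step at which that cell was added to P.
  Insert 4 (step 1): P = [4];  Q = [1]
  Insert 5 (step 2): P = [4, 5];  Q = [1, 2]
  Insert 3 (step 3): P = [3, 5] / [4];  Q = [1, 2] / [3]
  Insert 2 (step 4): P = [2, 5] / [3] / [4];  Q = [1, 2] / [3] / [4]
  Insert 8 (step 5): P = [2, 5, 8] / [3] / [4];  Q = [1, 2, 5] / [3] / [4]
  Insert 6 (step 6): P = [2, 5, 6] / [3, 8] / [4];  Q = [1, 2, 5] / [3, 6] / [4]
  Insert 9 (step 7): P = [2, 5, 6, 9] / [3, 8] / [4];  Q = [1, 2, 5, 7] / [3, 6] / [4]
  Insert 7 (step 8): P = [2, 5, 6, 7] / [3, 8, 9] / [4];  Q = [1, 2, 5, 7] / [3, 6, 8] / [4]
  Insert 1 (step 9): P = [1, 5, 6, 7] / [2, 8, 9] / [3] / [4];  Q = [1, 2, 5, 7] / [3, 6, 8] / [4] / [9]
Final shape: (4, 3, 1, 1).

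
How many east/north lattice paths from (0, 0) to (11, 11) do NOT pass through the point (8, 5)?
Number of paths = 597324

Total paths from (0, 0) to (11, 11): C(22, 11) = 705432. Paths through (8, 5): (paths (0, 0) → (8, 5)) × (paths (8, 5) → (11, 11)) = C(13, 8) · C(9, 3) = 1287 · 84 = 108108. Avoidance count = 705432 − 108108 = 597324.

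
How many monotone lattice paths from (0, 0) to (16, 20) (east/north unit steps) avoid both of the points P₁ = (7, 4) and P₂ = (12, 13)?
Number of paths = 5135609160

Inclusion–exclusion. Total paths: C(36, 16) = 7307872110. Through P₁: C(11, 7)·C(25, 9) = 674181750. Through P₂: C(25, 12)·C(11, 4) = 1716099000. Since P₁ is strictly southwest of P₂, a monotone path through both must visit P₁ then P₂; paths through both = C(11, 7)·C(14, 5)·C(11, 4) = 218017800. Avoid both = 7307872110 − 674181750 − 1716099000 + 218017800 = 5135609160.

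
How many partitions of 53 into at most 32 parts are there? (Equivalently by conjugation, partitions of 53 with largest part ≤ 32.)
p(53, parts ≤ 32) = 327217

Use the recurrence p(n, m) = p(n, m−1) + p(n−m, m): either the largest part is < m (count p(n, m−1)) or the largest part is exactly m (remove one copy of m, count p(n−m, m)). With p(0, ·) = 1 this gives p(53, parts ≤ 32) = 327217. (By conjugating Young diagrams, this also counts partitions of 53 into at most 32 parts.)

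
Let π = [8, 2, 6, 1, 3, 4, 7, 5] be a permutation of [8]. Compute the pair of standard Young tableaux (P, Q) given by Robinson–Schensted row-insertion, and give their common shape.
P = [1, 3, 4, 5] / [2, 6, 7] / [8];  Q = [1, 3, 6, 7] / [2, 5, 8] / [4];  common shape = (4, 3, 1)

Row-insert the values π_1, π_2, … into P one at a time, bumping the leftmost entry strictly greater than the inserted value down to the next row. The recording tableau Q records, in position (i, j), the step at which that cell was added to P.
  Insert 8 (step 1): P = [8];  Q = [1]
  Insert 2 (step 2): P = [2] / [8];  Q = [1] / [2]
  Insert 6 (step 3): P = [2, 6] / [8];  Q = [1, 3] / [2]
  Insert 1 (step 4): P = [1, 6] / [2] / [8];  Q = [1, 3] / [2] / [4]
  Insert 3 (step 5): P = [1, 3] / [2, 6] / [8];  Q = [1, 3] / [2, 5] / [4]
  Insert 4 (step 6): P = [1, 3, 4] / [2, 6] / [8];  Q = [1, 3, 6] / [2, 5] / [4]
  Insert 7 (step 7): P = [1, 3, 4, 7] / [2, 6] / [8];  Q = [1, 3, 6, 7] / [2, 5] / [4]
  Insert 5 (step 8): P = [1, 3, 4, 5] / [2, 6, 7] / [8];  Q = [1, 3, 6, 7] / [2, 5, 8] / [4]
Final shape: (4, 3, 1).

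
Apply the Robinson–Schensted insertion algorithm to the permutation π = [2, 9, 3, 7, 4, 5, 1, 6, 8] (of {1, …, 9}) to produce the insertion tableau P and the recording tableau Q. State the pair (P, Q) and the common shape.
P = [1, 3, 4, 5, 6, 8] / [2] / [7] / [9];  Q = [1, 2, 4, 6, 8, 9] / [3] / [5] / [7];  common shape = (6, 1, 1, 1)

Row-insert the values π_1, π_2, … into P one at a time, bumping the leftmost entry strictly greater than the inserted value down to the next row. The recording tableau Q records, in position (i, j), the step at which that cell was added to P.
  Insert 2 (step 1): P = [2];  Q = [1]
  Insert 9 (step 2): P = [2, 9];  Q = [1, 2]
  Insert 3 (step 3): P = [2, 3] / [9];  Q = [1, 2] / [3]
  Insert 7 (step 4): P = [2, 3, 7] / [9];  Q = [1, 2, 4] / [3]
  Insert 4 (step 5): P = [2, 3, 4] / [7] / [9];  Q = [1, 2, 4] / [3] / [5]
  Insert 5 (step 6): P = [2, 3, 4, 5] / [7] / [9];  Q = [1, 2, 4, 6] / [3] / [5]
  Insert 1 (step 7): P = [1, 3, 4, 5] / [2] / [7] / [9];  Q = [1, 2, 4, 6] / [3] / [5] / [7]
  Insert 6 (step 8): P = [1, 3, 4, 5, 6] / [2] / [7] / [9];  Q = [1, 2, 4, 6, 8] / [3] / [5] / [7]
  Insert 8 (step 9): P = [1, 3, 4, 5, 6, 8] / [2] / [7] / [9];  Q = [1, 2, 4, 6, 8, 9] / [3] / [5] / [7]
Final shape: (6, 1, 1, 1).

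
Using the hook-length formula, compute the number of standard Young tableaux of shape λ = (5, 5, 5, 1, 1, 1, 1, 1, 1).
# SYT of shape (5, 5, 5, 1, 1, 1, 1, 1, 1) = 39884040

Hook-length formula: f^λ = n! / Π hook(c), product over all cells c of the Young diagram. For λ = (5, 5, 5, 1, 1, 1, 1, 1, 1), n = 21 boxes. Hook lengths by row (left-to-right, top-to-bottom): [13, 6, 5, 4, 3]; [12, 5, 4, 3, 2]; [11, 4, 3, 2, 1]; [6]; [5]; [4]; [3]; [2]; [1]. Product of hooks = 1280987136000. So f^λ = 21! / 1280987136000 = 51090942171709440000 / 1280987136000 = 39884040.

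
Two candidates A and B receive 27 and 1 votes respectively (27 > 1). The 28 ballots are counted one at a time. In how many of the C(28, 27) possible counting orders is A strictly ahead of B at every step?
Strict-lead orderings = 26

Total orderings of the 28 votes with 27 for A: C(28, 27) = 28. By the Bertrand ballot formula (Cycle Lemma / reflection principle), the number of orderings in which A is strictly ahead of B throughout is (p − q)/(p + q) · C(p + q, p) = (27 − 1)/(27 + 1) · 28 = 26.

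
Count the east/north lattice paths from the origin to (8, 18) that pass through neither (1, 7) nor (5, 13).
Number of paths = 921955

Inclusion–exclusion. Total paths: C(26, 8) = 1562275. Through P₁: C(8, 1)·C(18, 7) = 254592. Through P₂: C(18, 5)·C(8, 3) = 479808. Since P₁ is strictly southwest of P₂, a monotone path through both must visit P₁ then P₂; paths through both = C(8, 1)·C(10, 4)·C(8, 3) = 94080. Avoid both = 1562275 − 254592 − 479808 + 94080 = 921955.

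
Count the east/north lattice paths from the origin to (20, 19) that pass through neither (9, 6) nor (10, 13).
Number of paths = 47589023482

Inclusion–exclusion. Total paths: C(39, 20) = 68923264410. Through P₁: C(15, 9)·C(24, 11) = 12493200720. Through P₂: C(23, 10)·C(16, 10) = 9161680528. Since P₁ is strictly southwest of P₂, a monotone path through both must visit P₁ then P₂; paths through both = C(15, 9)·C(8, 1)·C(16, 10) = 320640320. Avoid both = 68923264410 − 12493200720 − 9161680528 + 320640320 = 47589023482.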